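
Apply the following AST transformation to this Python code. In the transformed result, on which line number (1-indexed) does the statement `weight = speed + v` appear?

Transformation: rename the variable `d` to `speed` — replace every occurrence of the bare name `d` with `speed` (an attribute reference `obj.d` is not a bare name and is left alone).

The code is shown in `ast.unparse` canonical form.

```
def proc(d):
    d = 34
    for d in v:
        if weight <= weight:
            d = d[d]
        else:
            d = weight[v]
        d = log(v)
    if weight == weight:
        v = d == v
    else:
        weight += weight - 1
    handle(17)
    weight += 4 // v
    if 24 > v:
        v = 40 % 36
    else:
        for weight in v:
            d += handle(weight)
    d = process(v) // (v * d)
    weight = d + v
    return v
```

21

Transformed code:
def proc(speed):
    speed = 34
    for speed in v:
        if weight <= weight:
            speed = speed[speed]
        else:
            speed = weight[v]
        speed = log(v)
    if weight == weight:
        v = speed == v
    else:
        weight += weight - 1
    handle(17)
    weight += 4 // v
    if 24 > v:
        v = 40 % 36
    else:
        for weight in v:
            speed += handle(weight)
    speed = process(v) // (v * speed)
    weight = speed + v
    return v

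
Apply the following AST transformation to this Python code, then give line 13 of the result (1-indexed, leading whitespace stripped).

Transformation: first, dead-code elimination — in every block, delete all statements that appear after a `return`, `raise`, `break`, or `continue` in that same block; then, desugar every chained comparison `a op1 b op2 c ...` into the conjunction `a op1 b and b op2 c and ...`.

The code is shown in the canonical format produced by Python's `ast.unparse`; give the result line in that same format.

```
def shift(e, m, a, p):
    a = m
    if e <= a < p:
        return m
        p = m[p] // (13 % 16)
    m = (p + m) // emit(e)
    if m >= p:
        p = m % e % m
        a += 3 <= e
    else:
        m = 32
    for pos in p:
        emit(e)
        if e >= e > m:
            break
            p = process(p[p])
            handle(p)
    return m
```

if e >= e and e > m:

Transformed code:
def shift(e, m, a, p):
    a = m
    if e <= a and a < p:
        return m
    m = (p + m) // emit(e)
    if m >= p:
        p = m % e % m
        a += 3 <= e
    else:
        m = 32
    for pos in p:
        emit(e)
        if e >= e and e > m:
            break
    return m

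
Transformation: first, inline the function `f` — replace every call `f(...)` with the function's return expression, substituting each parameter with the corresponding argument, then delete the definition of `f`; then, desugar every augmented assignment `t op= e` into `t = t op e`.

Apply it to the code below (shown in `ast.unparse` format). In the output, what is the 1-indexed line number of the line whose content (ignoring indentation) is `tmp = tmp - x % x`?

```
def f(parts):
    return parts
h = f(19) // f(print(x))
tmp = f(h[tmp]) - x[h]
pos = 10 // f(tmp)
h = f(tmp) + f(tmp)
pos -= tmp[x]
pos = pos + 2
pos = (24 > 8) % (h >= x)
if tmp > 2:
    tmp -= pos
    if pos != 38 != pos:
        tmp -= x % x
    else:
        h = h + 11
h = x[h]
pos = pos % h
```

11

Transformed code:
h = 19 // print(x)
tmp = h[tmp] - x[h]
pos = 10 // tmp
h = tmp + tmp
pos = pos - tmp[x]
pos = pos + 2
pos = (24 > 8) % (h >= x)
if tmp > 2:
    tmp = tmp - pos
    if pos != 38 != pos:
        tmp = tmp - x % x
    else:
        h = h + 11
h = x[h]
pos = pos % h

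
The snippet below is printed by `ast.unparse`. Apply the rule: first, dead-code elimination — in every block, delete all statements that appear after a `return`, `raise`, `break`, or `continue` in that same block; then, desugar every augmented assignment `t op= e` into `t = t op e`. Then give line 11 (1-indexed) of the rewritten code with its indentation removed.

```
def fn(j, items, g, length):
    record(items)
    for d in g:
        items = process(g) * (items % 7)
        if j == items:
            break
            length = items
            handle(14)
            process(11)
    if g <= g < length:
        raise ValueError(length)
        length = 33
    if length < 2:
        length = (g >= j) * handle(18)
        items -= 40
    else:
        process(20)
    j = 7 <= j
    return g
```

Transformed code:
def fn(j, items, g, length):
    record(items)
    for d in g:
        items = process(g) * (items % 7)
        if j == items:
            break
    if g <= g < length:
        raise ValueError(length)
    if length < 2:
        length = (g >= j) * handle(18)
        items = items - 40
    else:
        process(20)
    j = 7 <= j
    return g

items = items - 40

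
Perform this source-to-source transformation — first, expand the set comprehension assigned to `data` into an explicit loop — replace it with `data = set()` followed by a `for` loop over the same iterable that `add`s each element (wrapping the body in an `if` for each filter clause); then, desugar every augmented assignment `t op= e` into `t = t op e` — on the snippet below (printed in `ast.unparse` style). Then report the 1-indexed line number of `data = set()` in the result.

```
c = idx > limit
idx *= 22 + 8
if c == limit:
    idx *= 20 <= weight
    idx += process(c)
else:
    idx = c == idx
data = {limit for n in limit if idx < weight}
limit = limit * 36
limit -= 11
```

Transformed code:
c = idx > limit
idx = idx * (22 + 8)
if c == limit:
    idx = idx * (20 <= weight)
    idx = idx + process(c)
else:
    idx = c == idx
data = set()
for n in limit:
    if idx < weight:
        data.add(limit)
limit = limit * 36
limit = limit - 11

8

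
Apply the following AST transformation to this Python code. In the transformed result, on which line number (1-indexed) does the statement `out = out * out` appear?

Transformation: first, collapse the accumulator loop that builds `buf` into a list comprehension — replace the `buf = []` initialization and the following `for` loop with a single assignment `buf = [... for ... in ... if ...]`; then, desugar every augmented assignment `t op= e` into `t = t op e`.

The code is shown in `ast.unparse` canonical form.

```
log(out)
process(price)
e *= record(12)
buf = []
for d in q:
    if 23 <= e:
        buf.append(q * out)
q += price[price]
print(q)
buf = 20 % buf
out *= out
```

8

Transformed code:
log(out)
process(price)
e = e * record(12)
buf = [q * out for d in q if 23 <= e]
q = q + price[price]
print(q)
buf = 20 % buf
out = out * out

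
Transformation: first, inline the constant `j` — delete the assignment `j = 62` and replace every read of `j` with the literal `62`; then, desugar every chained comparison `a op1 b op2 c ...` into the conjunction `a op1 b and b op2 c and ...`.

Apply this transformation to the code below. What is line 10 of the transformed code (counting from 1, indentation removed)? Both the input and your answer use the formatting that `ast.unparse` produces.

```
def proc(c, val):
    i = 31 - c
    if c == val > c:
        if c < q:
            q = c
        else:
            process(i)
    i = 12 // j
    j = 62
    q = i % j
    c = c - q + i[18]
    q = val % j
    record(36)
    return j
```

c = c - q + i[18]

Transformed code:
def proc(c, val):
    i = 31 - c
    if c == val and val > c:
        if c < q:
            q = c
        else:
            process(i)
    i = 12 // 62
    q = i % 62
    c = c - q + i[18]
    q = val % 62
    record(36)
    return 62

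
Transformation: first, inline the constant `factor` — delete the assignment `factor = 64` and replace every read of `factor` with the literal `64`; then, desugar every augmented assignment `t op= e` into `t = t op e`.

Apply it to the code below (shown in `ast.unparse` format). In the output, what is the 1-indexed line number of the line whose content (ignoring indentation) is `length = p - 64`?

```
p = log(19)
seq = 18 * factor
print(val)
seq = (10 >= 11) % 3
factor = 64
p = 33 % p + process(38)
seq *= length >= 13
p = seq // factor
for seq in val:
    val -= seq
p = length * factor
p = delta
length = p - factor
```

12

Transformed code:
p = log(19)
seq = 18 * 64
print(val)
seq = (10 >= 11) % 3
p = 33 % p + process(38)
seq = seq * (length >= 13)
p = seq // 64
for seq in val:
    val = val - seq
p = length * 64
p = delta
length = p - 64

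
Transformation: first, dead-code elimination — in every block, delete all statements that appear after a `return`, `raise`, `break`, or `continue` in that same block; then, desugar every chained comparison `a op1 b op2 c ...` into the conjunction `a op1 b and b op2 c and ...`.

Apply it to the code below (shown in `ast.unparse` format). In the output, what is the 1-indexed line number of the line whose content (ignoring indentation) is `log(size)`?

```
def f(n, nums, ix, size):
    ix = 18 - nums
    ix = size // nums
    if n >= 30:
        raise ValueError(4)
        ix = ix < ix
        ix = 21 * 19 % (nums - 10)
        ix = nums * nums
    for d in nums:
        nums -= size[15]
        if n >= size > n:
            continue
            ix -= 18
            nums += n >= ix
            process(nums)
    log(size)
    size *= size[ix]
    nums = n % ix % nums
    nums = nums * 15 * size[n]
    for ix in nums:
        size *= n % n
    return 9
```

Transformed code:
def f(n, nums, ix, size):
    ix = 18 - nums
    ix = size // nums
    if n >= 30:
        raise ValueError(4)
    for d in nums:
        nums -= size[15]
        if n >= size and size > n:
            continue
    log(size)
    size *= size[ix]
    nums = n % ix % nums
    nums = nums * 15 * size[n]
    for ix in nums:
        size *= n % n
    return 9

10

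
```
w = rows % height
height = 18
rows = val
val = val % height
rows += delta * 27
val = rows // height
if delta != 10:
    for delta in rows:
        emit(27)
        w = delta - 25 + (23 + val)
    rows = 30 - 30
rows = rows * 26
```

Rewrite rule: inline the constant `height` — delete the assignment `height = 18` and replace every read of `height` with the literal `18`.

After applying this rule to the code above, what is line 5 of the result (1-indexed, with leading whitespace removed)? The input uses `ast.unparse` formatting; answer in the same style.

val = rows // 18

Transformed code:
w = rows % 18
rows = val
val = val % 18
rows += delta * 27
val = rows // 18
if delta != 10:
    for delta in rows:
        emit(27)
        w = delta - 25 + (23 + val)
    rows = 30 - 30
rows = rows * 26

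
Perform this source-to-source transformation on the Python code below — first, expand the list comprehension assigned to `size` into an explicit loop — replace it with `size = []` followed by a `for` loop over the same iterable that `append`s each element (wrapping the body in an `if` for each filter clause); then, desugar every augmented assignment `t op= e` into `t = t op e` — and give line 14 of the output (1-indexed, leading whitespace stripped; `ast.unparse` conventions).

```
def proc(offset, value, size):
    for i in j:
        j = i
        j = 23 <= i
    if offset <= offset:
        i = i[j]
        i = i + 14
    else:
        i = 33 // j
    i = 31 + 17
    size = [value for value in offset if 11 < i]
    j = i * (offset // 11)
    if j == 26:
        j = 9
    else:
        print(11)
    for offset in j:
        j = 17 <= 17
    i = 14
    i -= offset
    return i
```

Transformed code:
def proc(offset, value, size):
    for i in j:
        j = i
        j = 23 <= i
    if offset <= offset:
        i = i[j]
        i = i + 14
    else:
        i = 33 // j
    i = 31 + 17
    size = []
    for value in offset:
        if 11 < i:
            size.append(value)
    j = i * (offset // 11)
    if j == 26:
        j = 9
    else:
        print(11)
    for offset in j:
        j = 17 <= 17
    i = 14
    i = i - offset
    return i

size.append(value)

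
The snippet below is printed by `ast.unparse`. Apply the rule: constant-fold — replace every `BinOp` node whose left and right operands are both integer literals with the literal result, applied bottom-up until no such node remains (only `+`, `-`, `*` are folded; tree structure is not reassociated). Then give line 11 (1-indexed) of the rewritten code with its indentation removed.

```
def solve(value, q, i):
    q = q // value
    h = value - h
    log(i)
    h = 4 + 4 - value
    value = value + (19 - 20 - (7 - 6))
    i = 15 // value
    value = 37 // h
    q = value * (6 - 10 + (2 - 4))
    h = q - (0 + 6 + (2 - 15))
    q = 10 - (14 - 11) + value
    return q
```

q = 7 + value

Transformed code:
def solve(value, q, i):
    q = q // value
    h = value - h
    log(i)
    h = 8 - value
    value = value + -2
    i = 15 // value
    value = 37 // h
    q = value * -6
    h = q - -7
    q = 7 + value
    return q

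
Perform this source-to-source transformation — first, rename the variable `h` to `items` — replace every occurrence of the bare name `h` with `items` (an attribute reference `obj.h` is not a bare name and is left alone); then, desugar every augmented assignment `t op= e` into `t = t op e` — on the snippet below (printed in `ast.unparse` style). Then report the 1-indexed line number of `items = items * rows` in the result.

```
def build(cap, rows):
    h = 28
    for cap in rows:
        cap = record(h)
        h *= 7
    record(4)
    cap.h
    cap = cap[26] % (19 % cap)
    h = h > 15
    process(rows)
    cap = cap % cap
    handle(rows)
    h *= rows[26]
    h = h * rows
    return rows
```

Transformed code:
def build(cap, rows):
    items = 28
    for cap in rows:
        cap = record(items)
        items = items * 7
    record(4)
    cap.h
    cap = cap[26] % (19 % cap)
    items = items > 15
    process(rows)
    cap = cap % cap
    handle(rows)
    items = items * rows[26]
    items = items * rows
    return rows

14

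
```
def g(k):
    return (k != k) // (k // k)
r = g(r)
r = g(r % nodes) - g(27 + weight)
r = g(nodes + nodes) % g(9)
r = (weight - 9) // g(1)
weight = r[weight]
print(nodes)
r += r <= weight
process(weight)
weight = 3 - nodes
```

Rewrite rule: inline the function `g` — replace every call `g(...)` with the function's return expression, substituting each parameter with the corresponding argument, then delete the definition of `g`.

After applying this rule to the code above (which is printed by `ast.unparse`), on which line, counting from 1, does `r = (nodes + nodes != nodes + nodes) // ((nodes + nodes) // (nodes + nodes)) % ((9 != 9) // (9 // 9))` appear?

3

Transformed code:
r = (r != r) // (r // r)
r = (r % nodes != r % nodes) // (r % nodes // (r % nodes)) - (27 + weight != 27 + weight) // ((27 + weight) // (27 + weight))
r = (nodes + nodes != nodes + nodes) // ((nodes + nodes) // (nodes + nodes)) % ((9 != 9) // (9 // 9))
r = (weight - 9) // ((1 != 1) // (1 // 1))
weight = r[weight]
print(nodes)
r += r <= weight
process(weight)
weight = 3 - nodes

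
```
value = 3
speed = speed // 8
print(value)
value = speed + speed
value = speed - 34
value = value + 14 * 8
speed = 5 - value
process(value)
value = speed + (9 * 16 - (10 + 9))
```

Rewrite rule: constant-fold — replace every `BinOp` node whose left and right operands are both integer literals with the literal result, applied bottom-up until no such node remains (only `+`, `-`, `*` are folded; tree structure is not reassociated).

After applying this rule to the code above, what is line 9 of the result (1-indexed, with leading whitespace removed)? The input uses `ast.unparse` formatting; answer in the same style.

Transformed code:
value = 3
speed = speed // 8
print(value)
value = speed + speed
value = speed - 34
value = value + 112
speed = 5 - value
process(value)
value = speed + 125

value = speed + 125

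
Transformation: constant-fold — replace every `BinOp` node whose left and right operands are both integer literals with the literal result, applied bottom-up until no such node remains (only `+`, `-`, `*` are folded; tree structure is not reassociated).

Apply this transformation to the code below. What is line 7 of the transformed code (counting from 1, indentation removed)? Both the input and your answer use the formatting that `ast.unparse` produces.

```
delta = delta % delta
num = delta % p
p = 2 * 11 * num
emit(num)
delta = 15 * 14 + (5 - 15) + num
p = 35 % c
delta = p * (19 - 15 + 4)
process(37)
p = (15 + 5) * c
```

delta = p * 8

Transformed code:
delta = delta % delta
num = delta % p
p = 22 * num
emit(num)
delta = 200 + num
p = 35 % c
delta = p * 8
process(37)
p = 20 * c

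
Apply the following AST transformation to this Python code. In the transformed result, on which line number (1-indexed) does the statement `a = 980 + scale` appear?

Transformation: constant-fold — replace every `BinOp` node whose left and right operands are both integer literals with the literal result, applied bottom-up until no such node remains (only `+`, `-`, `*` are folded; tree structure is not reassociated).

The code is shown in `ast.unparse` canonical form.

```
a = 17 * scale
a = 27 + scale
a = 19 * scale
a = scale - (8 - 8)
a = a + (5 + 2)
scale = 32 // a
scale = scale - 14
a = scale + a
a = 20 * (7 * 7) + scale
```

9

Transformed code:
a = 17 * scale
a = 27 + scale
a = 19 * scale
a = scale - 0
a = a + 7
scale = 32 // a
scale = scale - 14
a = scale + a
a = 980 + scale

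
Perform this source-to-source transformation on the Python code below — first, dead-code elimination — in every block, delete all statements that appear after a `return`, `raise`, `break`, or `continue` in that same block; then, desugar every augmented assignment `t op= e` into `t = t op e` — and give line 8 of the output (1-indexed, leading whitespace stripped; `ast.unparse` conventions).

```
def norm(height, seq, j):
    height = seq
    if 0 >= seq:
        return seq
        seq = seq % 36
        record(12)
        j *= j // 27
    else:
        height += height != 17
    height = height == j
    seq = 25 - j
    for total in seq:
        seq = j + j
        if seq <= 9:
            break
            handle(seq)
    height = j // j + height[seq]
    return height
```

seq = 25 - j

Transformed code:
def norm(height, seq, j):
    height = seq
    if 0 >= seq:
        return seq
    else:
        height = height + (height != 17)
    height = height == j
    seq = 25 - j
    for total in seq:
        seq = j + j
        if seq <= 9:
            break
    height = j // j + height[seq]
    return height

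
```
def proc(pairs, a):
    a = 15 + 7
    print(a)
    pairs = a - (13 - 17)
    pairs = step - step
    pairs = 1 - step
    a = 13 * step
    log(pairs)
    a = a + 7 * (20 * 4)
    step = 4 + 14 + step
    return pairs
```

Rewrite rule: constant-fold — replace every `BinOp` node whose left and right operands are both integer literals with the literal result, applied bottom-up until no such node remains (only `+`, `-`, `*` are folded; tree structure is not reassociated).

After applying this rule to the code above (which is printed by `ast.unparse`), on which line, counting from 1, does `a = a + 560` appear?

9

Transformed code:
def proc(pairs, a):
    a = 22
    print(a)
    pairs = a - -4
    pairs = step - step
    pairs = 1 - step
    a = 13 * step
    log(pairs)
    a = a + 560
    step = 18 + step
    return pairs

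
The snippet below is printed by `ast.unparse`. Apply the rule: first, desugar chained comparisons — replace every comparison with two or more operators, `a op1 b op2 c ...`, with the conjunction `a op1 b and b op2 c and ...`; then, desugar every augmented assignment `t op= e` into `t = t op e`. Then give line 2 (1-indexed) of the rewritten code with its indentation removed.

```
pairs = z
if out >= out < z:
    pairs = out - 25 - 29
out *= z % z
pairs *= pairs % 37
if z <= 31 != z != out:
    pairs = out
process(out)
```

if out >= out and out < z:

Transformed code:
pairs = z
if out >= out and out < z:
    pairs = out - 25 - 29
out = out * (z % z)
pairs = pairs * (pairs % 37)
if z <= 31 and 31 != z and (z != out):
    pairs = out
process(out)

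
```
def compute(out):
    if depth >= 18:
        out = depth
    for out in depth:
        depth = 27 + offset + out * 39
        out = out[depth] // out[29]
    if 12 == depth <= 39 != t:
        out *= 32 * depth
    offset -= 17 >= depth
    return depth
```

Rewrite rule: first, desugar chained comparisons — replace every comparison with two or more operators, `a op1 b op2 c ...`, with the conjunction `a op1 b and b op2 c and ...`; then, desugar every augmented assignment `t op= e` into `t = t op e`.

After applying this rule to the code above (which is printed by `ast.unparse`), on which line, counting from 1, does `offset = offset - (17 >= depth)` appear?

Transformed code:
def compute(out):
    if depth >= 18:
        out = depth
    for out in depth:
        depth = 27 + offset + out * 39
        out = out[depth] // out[29]
    if 12 == depth and depth <= 39 and (39 != t):
        out = out * (32 * depth)
    offset = offset - (17 >= depth)
    return depth

9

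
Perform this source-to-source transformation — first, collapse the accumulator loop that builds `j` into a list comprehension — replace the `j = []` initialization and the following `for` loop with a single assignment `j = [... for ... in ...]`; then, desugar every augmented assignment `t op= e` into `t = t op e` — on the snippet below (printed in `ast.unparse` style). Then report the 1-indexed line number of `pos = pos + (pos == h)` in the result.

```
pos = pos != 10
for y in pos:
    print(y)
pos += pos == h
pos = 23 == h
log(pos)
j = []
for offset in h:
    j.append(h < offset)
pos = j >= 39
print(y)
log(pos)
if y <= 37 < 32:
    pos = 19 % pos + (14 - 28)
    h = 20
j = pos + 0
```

Transformed code:
pos = pos != 10
for y in pos:
    print(y)
pos = pos + (pos == h)
pos = 23 == h
log(pos)
j = [h < offset for offset in h]
pos = j >= 39
print(y)
log(pos)
if y <= 37 < 32:
    pos = 19 % pos + (14 - 28)
    h = 20
j = pos + 0

4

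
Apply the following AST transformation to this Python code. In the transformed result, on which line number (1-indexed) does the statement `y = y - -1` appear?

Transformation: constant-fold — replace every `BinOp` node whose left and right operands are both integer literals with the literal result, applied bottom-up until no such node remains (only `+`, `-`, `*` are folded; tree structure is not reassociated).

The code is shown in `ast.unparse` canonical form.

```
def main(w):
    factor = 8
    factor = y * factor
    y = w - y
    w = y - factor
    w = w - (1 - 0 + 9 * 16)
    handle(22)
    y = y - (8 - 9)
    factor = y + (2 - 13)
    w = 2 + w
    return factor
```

8

Transformed code:
def main(w):
    factor = 8
    factor = y * factor
    y = w - y
    w = y - factor
    w = w - 145
    handle(22)
    y = y - -1
    factor = y + -11
    w = 2 + w
    return factor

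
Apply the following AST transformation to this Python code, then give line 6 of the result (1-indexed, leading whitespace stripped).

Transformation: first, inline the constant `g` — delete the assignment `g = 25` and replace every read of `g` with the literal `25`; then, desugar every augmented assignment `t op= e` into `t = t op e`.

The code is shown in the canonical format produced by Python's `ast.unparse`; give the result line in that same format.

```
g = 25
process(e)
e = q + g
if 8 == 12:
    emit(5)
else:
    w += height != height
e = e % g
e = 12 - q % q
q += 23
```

w = w + (height != height)

Transformed code:
process(e)
e = q + 25
if 8 == 12:
    emit(5)
else:
    w = w + (height != height)
e = e % 25
e = 12 - q % q
q = q + 23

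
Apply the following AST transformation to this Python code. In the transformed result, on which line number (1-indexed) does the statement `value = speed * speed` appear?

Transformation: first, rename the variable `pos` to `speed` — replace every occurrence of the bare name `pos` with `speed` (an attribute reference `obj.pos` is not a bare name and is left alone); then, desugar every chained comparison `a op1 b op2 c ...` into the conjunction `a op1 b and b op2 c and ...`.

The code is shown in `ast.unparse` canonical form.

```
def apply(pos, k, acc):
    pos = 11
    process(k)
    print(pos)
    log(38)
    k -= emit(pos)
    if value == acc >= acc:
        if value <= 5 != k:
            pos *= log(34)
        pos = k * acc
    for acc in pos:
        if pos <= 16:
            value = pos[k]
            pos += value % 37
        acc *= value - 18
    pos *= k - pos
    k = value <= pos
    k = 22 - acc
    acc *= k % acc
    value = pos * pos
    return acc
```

Transformed code:
def apply(speed, k, acc):
    speed = 11
    process(k)
    print(speed)
    log(38)
    k -= emit(speed)
    if value == acc and acc >= acc:
        if value <= 5 and 5 != k:
            speed *= log(34)
        speed = k * acc
    for acc in speed:
        if speed <= 16:
            value = speed[k]
            speed += value % 37
        acc *= value - 18
    speed *= k - speed
    k = value <= speed
    k = 22 - acc
    acc *= k % acc
    value = speed * speed
    return acc

20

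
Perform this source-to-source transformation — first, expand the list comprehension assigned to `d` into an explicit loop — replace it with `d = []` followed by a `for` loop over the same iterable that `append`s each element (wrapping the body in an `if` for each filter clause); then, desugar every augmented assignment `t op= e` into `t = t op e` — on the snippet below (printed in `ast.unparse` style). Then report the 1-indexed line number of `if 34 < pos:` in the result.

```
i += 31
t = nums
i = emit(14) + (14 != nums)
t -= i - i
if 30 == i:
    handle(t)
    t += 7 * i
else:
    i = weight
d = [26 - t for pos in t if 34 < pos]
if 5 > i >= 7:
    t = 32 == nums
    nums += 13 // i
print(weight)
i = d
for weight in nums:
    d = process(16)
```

Transformed code:
i = i + 31
t = nums
i = emit(14) + (14 != nums)
t = t - (i - i)
if 30 == i:
    handle(t)
    t = t + 7 * i
else:
    i = weight
d = []
for pos in t:
    if 34 < pos:
        d.append(26 - t)
if 5 > i >= 7:
    t = 32 == nums
    nums = nums + 13 // i
print(weight)
i = d
for weight in nums:
    d = process(16)

12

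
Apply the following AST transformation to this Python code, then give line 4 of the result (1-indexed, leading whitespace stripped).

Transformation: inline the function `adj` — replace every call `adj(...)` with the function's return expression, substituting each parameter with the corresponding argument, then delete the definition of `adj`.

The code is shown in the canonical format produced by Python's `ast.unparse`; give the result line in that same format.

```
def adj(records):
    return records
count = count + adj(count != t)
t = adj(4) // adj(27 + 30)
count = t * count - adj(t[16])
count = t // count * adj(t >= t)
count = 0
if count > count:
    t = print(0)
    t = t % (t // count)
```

count = t // count * (t >= t)

Transformed code:
count = count + (count != t)
t = 4 // (27 + 30)
count = t * count - t[16]
count = t // count * (t >= t)
count = 0
if count > count:
    t = print(0)
    t = t % (t // count)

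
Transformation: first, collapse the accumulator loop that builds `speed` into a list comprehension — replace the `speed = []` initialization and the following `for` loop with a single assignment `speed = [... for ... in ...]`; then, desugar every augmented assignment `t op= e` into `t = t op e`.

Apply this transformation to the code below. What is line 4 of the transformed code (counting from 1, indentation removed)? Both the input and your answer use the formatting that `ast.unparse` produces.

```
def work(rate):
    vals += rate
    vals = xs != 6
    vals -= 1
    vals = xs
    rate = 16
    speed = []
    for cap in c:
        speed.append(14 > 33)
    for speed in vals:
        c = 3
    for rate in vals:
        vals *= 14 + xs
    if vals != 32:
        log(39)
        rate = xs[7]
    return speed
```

vals = vals - 1

Transformed code:
def work(rate):
    vals = vals + rate
    vals = xs != 6
    vals = vals - 1
    vals = xs
    rate = 16
    speed = [14 > 33 for cap in c]
    for speed in vals:
        c = 3
    for rate in vals:
        vals = vals * (14 + xs)
    if vals != 32:
        log(39)
        rate = xs[7]
    return speed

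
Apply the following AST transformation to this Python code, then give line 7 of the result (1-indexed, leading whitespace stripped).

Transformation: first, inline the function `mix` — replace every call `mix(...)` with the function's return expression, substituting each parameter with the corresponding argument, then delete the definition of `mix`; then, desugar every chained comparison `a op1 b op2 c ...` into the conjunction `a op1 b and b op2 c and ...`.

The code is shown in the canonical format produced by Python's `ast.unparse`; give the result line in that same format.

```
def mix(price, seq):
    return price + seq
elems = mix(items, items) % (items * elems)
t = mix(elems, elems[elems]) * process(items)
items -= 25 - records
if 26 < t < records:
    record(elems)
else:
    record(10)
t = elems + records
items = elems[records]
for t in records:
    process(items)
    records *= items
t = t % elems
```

Transformed code:
elems = (items + items) % (items * elems)
t = (elems + elems[elems]) * process(items)
items -= 25 - records
if 26 < t and t < records:
    record(elems)
else:
    record(10)
t = elems + records
items = elems[records]
for t in records:
    process(items)
    records *= items
t = t % elems

record(10)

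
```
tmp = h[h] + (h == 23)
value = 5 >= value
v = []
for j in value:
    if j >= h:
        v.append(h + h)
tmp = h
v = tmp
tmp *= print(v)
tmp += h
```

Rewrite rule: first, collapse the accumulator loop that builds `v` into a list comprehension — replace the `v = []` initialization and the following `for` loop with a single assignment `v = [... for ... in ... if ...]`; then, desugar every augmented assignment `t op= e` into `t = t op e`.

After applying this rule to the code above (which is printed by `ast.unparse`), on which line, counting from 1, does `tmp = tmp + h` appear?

Transformed code:
tmp = h[h] + (h == 23)
value = 5 >= value
v = [h + h for j in value if j >= h]
tmp = h
v = tmp
tmp = tmp * print(v)
tmp = tmp + h

7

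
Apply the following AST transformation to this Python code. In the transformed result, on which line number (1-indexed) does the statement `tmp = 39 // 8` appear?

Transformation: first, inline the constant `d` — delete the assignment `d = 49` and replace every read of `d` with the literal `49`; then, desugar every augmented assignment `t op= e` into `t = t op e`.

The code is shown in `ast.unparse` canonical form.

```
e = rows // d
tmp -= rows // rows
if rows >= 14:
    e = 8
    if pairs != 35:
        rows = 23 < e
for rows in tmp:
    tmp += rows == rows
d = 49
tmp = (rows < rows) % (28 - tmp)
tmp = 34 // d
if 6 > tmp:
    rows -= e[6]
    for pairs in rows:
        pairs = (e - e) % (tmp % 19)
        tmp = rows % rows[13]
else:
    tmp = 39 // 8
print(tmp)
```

Transformed code:
e = rows // 49
tmp = tmp - rows // rows
if rows >= 14:
    e = 8
    if pairs != 35:
        rows = 23 < e
for rows in tmp:
    tmp = tmp + (rows == rows)
tmp = (rows < rows) % (28 - tmp)
tmp = 34 // 49
if 6 > tmp:
    rows = rows - e[6]
    for pairs in rows:
        pairs = (e - e) % (tmp % 19)
        tmp = rows % rows[13]
else:
    tmp = 39 // 8
print(tmp)

17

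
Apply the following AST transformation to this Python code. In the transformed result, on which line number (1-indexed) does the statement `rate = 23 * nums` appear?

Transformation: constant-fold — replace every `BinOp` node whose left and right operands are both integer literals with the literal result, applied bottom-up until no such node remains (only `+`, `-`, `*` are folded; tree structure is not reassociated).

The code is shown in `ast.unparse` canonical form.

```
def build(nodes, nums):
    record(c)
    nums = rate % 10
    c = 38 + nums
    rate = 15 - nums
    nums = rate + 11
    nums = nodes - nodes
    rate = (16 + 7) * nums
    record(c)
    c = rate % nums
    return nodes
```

Transformed code:
def build(nodes, nums):
    record(c)
    nums = rate % 10
    c = 38 + nums
    rate = 15 - nums
    nums = rate + 11
    nums = nodes - nodes
    rate = 23 * nums
    record(c)
    c = rate % nums
    return nodes

8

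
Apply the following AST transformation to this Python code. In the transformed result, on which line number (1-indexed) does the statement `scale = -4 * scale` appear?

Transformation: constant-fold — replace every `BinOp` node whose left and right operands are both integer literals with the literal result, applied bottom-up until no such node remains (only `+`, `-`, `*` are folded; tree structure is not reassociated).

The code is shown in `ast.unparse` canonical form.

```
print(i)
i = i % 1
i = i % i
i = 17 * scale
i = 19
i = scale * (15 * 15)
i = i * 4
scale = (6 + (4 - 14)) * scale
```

8

Transformed code:
print(i)
i = i % 1
i = i % i
i = 17 * scale
i = 19
i = scale * 225
i = i * 4
scale = -4 * scale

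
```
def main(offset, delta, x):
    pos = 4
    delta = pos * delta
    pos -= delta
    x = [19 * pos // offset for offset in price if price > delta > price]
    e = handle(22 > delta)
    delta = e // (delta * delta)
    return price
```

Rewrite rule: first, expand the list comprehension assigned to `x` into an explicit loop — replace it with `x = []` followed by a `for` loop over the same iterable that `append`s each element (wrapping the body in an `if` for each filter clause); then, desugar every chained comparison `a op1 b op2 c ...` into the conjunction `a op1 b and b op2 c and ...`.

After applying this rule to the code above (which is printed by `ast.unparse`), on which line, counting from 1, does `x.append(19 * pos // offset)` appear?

8

Transformed code:
def main(offset, delta, x):
    pos = 4
    delta = pos * delta
    pos -= delta
    x = []
    for offset in price:
        if price > delta and delta > price:
            x.append(19 * pos // offset)
    e = handle(22 > delta)
    delta = e // (delta * delta)
    return price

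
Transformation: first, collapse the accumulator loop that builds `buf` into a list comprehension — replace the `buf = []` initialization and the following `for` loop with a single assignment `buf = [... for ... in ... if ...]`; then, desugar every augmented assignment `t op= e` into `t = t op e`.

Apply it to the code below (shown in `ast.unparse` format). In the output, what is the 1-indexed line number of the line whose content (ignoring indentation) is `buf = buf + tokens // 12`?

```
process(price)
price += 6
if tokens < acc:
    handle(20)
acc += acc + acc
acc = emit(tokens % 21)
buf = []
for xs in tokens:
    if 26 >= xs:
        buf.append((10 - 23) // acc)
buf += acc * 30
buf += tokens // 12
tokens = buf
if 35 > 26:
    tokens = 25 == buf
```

9

Transformed code:
process(price)
price = price + 6
if tokens < acc:
    handle(20)
acc = acc + (acc + acc)
acc = emit(tokens % 21)
buf = [(10 - 23) // acc for xs in tokens if 26 >= xs]
buf = buf + acc * 30
buf = buf + tokens // 12
tokens = buf
if 35 > 26:
    tokens = 25 == buf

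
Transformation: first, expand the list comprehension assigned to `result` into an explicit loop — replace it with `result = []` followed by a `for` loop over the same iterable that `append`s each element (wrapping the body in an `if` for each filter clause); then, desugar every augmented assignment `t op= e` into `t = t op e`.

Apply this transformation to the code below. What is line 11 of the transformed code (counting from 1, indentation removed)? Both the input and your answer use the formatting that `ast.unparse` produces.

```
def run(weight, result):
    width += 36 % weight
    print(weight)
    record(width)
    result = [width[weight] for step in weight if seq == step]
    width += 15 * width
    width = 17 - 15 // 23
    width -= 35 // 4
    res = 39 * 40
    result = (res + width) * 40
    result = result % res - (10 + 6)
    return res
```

width = width - 35 // 4

Transformed code:
def run(weight, result):
    width = width + 36 % weight
    print(weight)
    record(width)
    result = []
    for step in weight:
        if seq == step:
            result.append(width[weight])
    width = width + 15 * width
    width = 17 - 15 // 23
    width = width - 35 // 4
    res = 39 * 40
    result = (res + width) * 40
    result = result % res - (10 + 6)
    return res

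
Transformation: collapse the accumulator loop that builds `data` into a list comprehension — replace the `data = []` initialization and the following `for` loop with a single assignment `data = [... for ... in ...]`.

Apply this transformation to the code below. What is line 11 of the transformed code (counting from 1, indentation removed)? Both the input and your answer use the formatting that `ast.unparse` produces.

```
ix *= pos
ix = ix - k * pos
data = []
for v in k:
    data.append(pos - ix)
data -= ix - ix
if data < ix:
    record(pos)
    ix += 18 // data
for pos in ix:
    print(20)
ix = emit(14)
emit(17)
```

emit(17)

Transformed code:
ix *= pos
ix = ix - k * pos
data = [pos - ix for v in k]
data -= ix - ix
if data < ix:
    record(pos)
    ix += 18 // data
for pos in ix:
    print(20)
ix = emit(14)
emit(17)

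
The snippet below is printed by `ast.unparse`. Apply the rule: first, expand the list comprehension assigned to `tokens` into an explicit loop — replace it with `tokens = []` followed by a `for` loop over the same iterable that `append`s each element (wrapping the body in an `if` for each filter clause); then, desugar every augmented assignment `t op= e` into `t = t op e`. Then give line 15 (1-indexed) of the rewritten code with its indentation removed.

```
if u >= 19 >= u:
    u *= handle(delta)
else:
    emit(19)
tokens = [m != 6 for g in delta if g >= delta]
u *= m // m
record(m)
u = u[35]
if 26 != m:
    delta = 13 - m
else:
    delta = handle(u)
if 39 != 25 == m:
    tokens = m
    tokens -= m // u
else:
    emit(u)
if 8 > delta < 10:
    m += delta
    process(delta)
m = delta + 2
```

Transformed code:
if u >= 19 >= u:
    u = u * handle(delta)
else:
    emit(19)
tokens = []
for g in delta:
    if g >= delta:
        tokens.append(m != 6)
u = u * (m // m)
record(m)
u = u[35]
if 26 != m:
    delta = 13 - m
else:
    delta = handle(u)
if 39 != 25 == m:
    tokens = m
    tokens = tokens - m // u
else:
    emit(u)
if 8 > delta < 10:
    m = m + delta
    process(delta)
m = delta + 2

delta = handle(u)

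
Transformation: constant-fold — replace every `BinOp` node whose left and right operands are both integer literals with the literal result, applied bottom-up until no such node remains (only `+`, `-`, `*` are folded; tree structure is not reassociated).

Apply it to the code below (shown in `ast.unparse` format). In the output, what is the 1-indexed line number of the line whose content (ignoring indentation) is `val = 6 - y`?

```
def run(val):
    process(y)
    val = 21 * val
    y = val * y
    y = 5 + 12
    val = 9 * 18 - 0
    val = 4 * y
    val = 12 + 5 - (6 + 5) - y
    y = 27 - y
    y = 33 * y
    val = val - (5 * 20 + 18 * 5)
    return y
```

8

Transformed code:
def run(val):
    process(y)
    val = 21 * val
    y = val * y
    y = 17
    val = 162
    val = 4 * y
    val = 6 - y
    y = 27 - y
    y = 33 * y
    val = val - 190
    return y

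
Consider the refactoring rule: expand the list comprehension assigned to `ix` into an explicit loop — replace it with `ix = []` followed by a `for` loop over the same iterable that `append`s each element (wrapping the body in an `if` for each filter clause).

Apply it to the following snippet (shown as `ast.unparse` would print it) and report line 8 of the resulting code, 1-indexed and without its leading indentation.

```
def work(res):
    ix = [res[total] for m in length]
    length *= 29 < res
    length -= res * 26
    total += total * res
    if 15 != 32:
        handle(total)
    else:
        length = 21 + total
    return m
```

Transformed code:
def work(res):
    ix = []
    for m in length:
        ix.append(res[total])
    length *= 29 < res
    length -= res * 26
    total += total * res
    if 15 != 32:
        handle(total)
    else:
        length = 21 + total
    return m

if 15 != 32: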